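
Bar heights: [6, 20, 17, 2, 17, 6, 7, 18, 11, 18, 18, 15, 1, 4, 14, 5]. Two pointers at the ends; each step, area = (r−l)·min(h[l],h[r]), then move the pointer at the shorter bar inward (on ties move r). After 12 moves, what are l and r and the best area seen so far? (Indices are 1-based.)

l=1 r=16: min(6,5)*15=75 best=75 *, r--
l=1 r=15: min(6,14)*14=84 best=84 *, l++
l=2 r=15: min(20,14)*13=182 best=182 *, r--
l=2 r=14: min(20,4)*12=48 best=182, r--
l=2 r=13: min(20,1)*11=11 best=182, r--
l=2 r=12: min(20,15)*10=150 best=182, r--
l=2 r=11: min(20,18)*9=162 best=182, r--
l=2 r=10: min(20,18)*8=144 best=182, r--
l=2 r=9: min(20,11)*7=77 best=182, r--
l=2 r=8: min(20,18)*6=108 best=182, r--
l=2 r=7: min(20,7)*5=35 best=182, r--
l=2 r=6: min(20,6)*4=24 best=182, r--

l=2, r=5, best area=182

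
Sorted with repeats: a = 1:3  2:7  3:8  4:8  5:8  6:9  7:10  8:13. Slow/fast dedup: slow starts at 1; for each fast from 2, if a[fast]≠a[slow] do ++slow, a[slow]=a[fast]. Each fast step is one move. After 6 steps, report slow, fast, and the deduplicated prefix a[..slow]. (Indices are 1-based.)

(s=1,f=2) a[fast]=7≠a[slow]=3 write a[2]=7 → slow++,fast++
(s=2,f=3) a[fast]=8≠a[slow]=7 write a[3]=8 → slow++,fast++
(s=3,f=4) a[fast]=8=a[slow] dup → fast++
(s=3,f=5) a[fast]=8=a[slow] dup → fast++
(s=3,f=6) a[fast]=9≠a[slow]=8 write a[4]=9 → slow++,fast++
(s=4,f=7) a[fast]=10≠a[slow]=9 write a[5]=10 → slow++,fast++

slow=5, fast=8, prefix=[3, 7, 8, 9, 10]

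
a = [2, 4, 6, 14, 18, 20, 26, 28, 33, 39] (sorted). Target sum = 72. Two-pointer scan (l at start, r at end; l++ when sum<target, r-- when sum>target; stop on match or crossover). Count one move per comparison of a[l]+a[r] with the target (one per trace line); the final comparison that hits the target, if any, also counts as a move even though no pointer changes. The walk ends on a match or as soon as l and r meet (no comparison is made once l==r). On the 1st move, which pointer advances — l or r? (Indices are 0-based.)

l=0 r=9: 2+39=41 <72, l++

l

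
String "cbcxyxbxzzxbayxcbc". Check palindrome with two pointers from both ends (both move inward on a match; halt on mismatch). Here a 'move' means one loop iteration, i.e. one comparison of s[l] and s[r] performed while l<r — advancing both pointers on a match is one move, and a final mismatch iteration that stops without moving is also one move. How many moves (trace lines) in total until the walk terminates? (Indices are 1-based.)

6 moves

[1,18] 'c'=='c' → l++,r--
[2,17] 'b'=='b' → l++,r--
[3,16] 'c'=='c' → l++,r--
[4,15] 'x'=='x' → l++,r--
[5,14] 'y'=='y' → l++,r--
[6,13] 'x'!='a' → stop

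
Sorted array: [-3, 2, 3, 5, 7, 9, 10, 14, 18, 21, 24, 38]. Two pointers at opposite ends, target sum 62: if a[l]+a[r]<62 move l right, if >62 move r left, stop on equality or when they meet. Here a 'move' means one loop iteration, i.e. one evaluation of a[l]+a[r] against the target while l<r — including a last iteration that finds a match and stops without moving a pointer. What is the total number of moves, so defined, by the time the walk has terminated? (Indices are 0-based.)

l=0 r=11: -3+38=35 <62, l++
l=1 r=11: 2+38=40 <62, l++
l=2 r=11: 3+38=41 <62, l++
l=3 r=11: 5+38=43 <62, l++
l=4 r=11: 7+38=45 <62, l++
l=5 r=11: 9+38=47 <62, l++
l=6 r=11: 10+38=48 <62, l++
l=7 r=11: 14+38=52 <62, l++
l=8 r=11: 18+38=56 <62, l++
l=9 r=11: 21+38=59 <62, l++
l=10 r=11: 24+38=62, found

11 moves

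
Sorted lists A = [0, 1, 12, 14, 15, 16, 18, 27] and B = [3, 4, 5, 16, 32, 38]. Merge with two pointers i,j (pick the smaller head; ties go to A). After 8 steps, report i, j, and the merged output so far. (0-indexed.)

i=5, j=3, merged so far=[0, 1, 3, 4, 5, 12, 14, 15]

i=0 j=0: A[i]=0<=B[j]=3 take 0, i++
i=1 j=0: A[i]=1<=B[j]=3 take 1, i++
i=2 j=0: A[i]=12>B[j]=3 take 3, j++
i=2 j=1: A[i]=12>B[j]=4 take 4, j++
i=2 j=2: A[i]=12>B[j]=5 take 5, j++
i=2 j=3: A[i]=12<=B[j]=16 take 12, i++
i=3 j=3: A[i]=14<=B[j]=16 take 14, i++
i=4 j=3: A[i]=15<=B[j]=16 take 15, i++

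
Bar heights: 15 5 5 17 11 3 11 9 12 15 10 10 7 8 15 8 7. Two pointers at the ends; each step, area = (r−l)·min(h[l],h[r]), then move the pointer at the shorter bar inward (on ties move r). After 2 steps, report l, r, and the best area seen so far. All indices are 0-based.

l=0 r=16: min(15,7)*16=112 best=112 *, r--
l=0 r=15: min(15,8)*15=120 best=120 *, r--

l=0, r=14, best area=120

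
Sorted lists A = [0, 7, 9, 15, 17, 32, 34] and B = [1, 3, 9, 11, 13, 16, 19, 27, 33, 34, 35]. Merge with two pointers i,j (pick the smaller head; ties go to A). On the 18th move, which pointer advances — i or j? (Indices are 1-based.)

j

[i=1,j=1] A[i]=0<=B[j]=1 take 0 → i++
[i=2,j=1] A[i]=7>B[j]=1 take 1 → j++
[i=2,j=2] A[i]=7>B[j]=3 take 3 → j++
[i=2,j=3] A[i]=7<=B[j]=9 take 7 → i++
[i=3,j=3] A[i]=9<=B[j]=9 take 9 → i++
[i=4,j=3] A[i]=15>B[j]=9 take 9 → j++
[i=4,j=4] A[i]=15>B[j]=11 take 11 → j++
[i=4,j=5] A[i]=15>B[j]=13 take 13 → j++
[i=4,j=6] A[i]=15<=B[j]=16 take 15 → i++
[i=5,j=6] A[i]=17>B[j]=16 take 16 → j++
[i=5,j=7] A[i]=17<=B[j]=19 take 17 → i++
[i=6,j=7] A[i]=32>B[j]=19 take 19 → j++
[i=6,j=8] A[i]=32>B[j]=27 take 27 → j++
[i=6,j=9] A[i]=32<=B[j]=33 take 32 → i++
[i=7,j=9] A[i]=34>B[j]=33 take 33 → j++
[i=7,j=10] A[i]=34<=B[j]=34 take 34 → i++
[i=8,j=10] A done, take B[j]=34 → j++
[i=8,j=11] A done, take B[j]=35 → j++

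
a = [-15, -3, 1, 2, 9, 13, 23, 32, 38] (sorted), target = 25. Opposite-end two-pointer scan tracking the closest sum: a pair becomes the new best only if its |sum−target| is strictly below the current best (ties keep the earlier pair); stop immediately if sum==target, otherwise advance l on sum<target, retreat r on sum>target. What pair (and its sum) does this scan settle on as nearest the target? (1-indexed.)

l=1 r=9: -15+38=23 d=2 *, l++
l=2 r=9: -3+38=35 d=10, r--
l=2 r=8: -3+32=29 d=4, r--
l=2 r=7: -3+23=20 d=5, l++
l=3 r=7: 1+23=24 d=1 *, l++
l=4 r=7: 2+23=25 d=0 *, stop

pair (2, 23) with sum 25 (|Δ|=0)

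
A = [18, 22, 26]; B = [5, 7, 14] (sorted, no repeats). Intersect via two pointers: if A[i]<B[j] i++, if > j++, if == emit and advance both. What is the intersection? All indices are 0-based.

i=0 j=0: 18>5, j++
i=0 j=1: 18>7, j++
i=0 j=2: 18>14, j++

intersection = []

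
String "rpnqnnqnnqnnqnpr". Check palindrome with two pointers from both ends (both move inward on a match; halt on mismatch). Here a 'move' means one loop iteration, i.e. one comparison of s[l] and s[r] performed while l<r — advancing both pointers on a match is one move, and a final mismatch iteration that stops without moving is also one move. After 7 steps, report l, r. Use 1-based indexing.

l=8, r=9

l=1 r=16: 'r'=='r', l++,r--
l=2 r=15: 'p'=='p', l++,r--
l=3 r=14: 'n'=='n', l++,r--
l=4 r=13: 'q'=='q', l++,r--
l=5 r=12: 'n'=='n', l++,r--
l=6 r=11: 'n'=='n', l++,r--
l=7 r=10: 'q'=='q', l++,r--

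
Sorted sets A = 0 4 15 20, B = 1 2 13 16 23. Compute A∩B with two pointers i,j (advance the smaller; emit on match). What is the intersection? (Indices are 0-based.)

[i=0,j=0] 0<1 → i++
[i=1,j=0] 4>1 → j++
[i=1,j=1] 4>2 → j++
[i=1,j=2] 4<13 → i++
[i=2,j=2] 15>13 → j++
[i=2,j=3] 15<16 → i++
[i=3,j=3] 20>16 → j++
[i=3,j=4] 20<23 → i++

intersection = []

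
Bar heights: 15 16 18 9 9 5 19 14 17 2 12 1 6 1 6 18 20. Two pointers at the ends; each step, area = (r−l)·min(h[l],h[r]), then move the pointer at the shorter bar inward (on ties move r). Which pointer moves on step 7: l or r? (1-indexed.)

l=1 r=17: min(15,20)*16=240 best=240 *, l++
l=2 r=17: min(16,20)*15=240 best=240, l++
l=3 r=17: min(18,20)*14=252 best=252 *, l++
l=4 r=17: min(9,20)*13=117 best=252, l++
l=5 r=17: min(9,20)*12=108 best=252, l++
l=6 r=17: min(5,20)*11=55 best=252, l++
l=7 r=17: min(19,20)*10=190 best=252, l++

l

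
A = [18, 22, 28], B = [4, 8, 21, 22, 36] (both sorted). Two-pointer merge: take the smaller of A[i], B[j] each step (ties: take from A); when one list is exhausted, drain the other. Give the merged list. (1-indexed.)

i=1 j=1: A[i]=18>B[j]=4 take 4, j++
i=1 j=2: A[i]=18>B[j]=8 take 8, j++
i=1 j=3: A[i]=18<=B[j]=21 take 18, i++
i=2 j=3: A[i]=22>B[j]=21 take 21, j++
i=2 j=4: A[i]=22<=B[j]=22 take 22, i++
i=3 j=4: A[i]=28>B[j]=22 take 22, j++
i=3 j=5: A[i]=28<=B[j]=36 take 28, i++
i=4 j=5: A done, take B[j]=36, j++

[4, 8, 18, 21, 22, 22, 28, 36]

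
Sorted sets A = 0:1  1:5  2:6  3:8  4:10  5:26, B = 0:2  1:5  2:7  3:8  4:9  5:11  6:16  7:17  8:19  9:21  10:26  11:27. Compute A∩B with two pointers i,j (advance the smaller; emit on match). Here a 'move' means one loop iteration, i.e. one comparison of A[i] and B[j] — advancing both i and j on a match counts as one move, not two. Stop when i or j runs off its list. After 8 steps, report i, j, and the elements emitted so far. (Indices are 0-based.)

i=5, j=5, emitted=[5, 8]

i=0 j=0: 1<2, i++
i=1 j=0: 5>2, j++
i=1 j=1: 5==5 emit, i++,j++
i=2 j=2: 6<7, i++
i=3 j=2: 8>7, j++
i=3 j=3: 8==8 emit, i++,j++
i=4 j=4: 10>9, j++
i=4 j=5: 10<11, i++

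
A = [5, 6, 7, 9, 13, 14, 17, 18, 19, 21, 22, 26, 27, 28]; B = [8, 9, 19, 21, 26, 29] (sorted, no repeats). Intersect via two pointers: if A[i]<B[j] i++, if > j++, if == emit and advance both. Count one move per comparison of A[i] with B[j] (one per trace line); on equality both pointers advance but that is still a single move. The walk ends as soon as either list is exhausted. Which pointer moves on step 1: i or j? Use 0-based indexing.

[i=0,j=0] 5<8 → i++

i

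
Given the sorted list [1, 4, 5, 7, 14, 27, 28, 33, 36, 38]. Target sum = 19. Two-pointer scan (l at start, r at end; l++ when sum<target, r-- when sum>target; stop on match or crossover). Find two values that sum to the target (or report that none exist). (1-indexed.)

(5, 14)

[1,10] 1+38=39 >19 → r--
[1,9] 1+36=37 >19 → r--
[1,8] 1+33=34 >19 → r--
[1,7] 1+28=29 >19 → r--
[1,6] 1+27=28 >19 → r--
[1,5] 1+14=15 <19 → l++
[2,5] 4+14=18 <19 → l++
[3,5] 5+14=19 → found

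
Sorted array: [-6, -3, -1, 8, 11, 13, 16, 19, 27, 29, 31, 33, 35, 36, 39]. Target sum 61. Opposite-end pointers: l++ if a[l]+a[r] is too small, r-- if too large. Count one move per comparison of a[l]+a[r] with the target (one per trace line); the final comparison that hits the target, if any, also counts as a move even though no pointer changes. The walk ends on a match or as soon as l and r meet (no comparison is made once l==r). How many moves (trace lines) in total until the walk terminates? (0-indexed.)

l=0 r=14: -6+39=33 <61, l++
l=1 r=14: -3+39=36 <61, l++
l=2 r=14: -1+39=38 <61, l++
l=3 r=14: 8+39=47 <61, l++
l=4 r=14: 11+39=50 <61, l++
l=5 r=14: 13+39=52 <61, l++
l=6 r=14: 16+39=55 <61, l++
l=7 r=14: 19+39=58 <61, l++
l=8 r=14: 27+39=66 >61, r--
l=8 r=13: 27+36=63 >61, r--
l=8 r=12: 27+35=62 >61, r--
l=8 r=11: 27+33=60 <61, l++
l=9 r=11: 29+33=62 >61, r--
l=9 r=10: 29+31=60 <61, l++

14 moves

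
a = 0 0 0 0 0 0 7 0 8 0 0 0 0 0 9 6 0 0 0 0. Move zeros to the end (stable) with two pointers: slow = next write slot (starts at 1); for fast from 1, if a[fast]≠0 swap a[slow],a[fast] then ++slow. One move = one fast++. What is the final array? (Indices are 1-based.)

(s=1,f=1) a[fast]=0 → fast++
(s=1,f=2) a[fast]=0 → fast++
(s=1,f=3) a[fast]=0 → fast++
(s=1,f=4) a[fast]=0 → fast++
(s=1,f=5) a[fast]=0 → fast++
(s=1,f=6) a[fast]=0 → fast++
(s=1,f=7) a[fast]=7≠0 swap→a[1]=7 → slow++,fast++
(s=2,f=8) a[fast]=0 → fast++
(s=2,f=9) a[fast]=8≠0 swap→a[2]=8 → slow++,fast++
(s=3,f=10) a[fast]=0 → fast++
(s=3,f=11) a[fast]=0 → fast++
(s=3,f=12) a[fast]=0 → fast++
(s=3,f=13) a[fast]=0 → fast++
(s=3,f=14) a[fast]=0 → fast++
(s=3,f=15) a[fast]=9≠0 swap→a[3]=9 → slow++,fast++
(s=4,f=16) a[fast]=6≠0 swap→a[4]=6 → slow++,fast++
(s=5,f=17) a[fast]=0 → fast++
(s=5,f=18) a[fast]=0 → fast++
(s=5,f=19) a[fast]=0 → fast++
(s=5,f=20) a[fast]=0 → fast++

[7, 8, 9, 6, 0, 0, 0, 0, 0, 0, 0, 0, 0, 0, 0, 0, 0, 0, 0, 0]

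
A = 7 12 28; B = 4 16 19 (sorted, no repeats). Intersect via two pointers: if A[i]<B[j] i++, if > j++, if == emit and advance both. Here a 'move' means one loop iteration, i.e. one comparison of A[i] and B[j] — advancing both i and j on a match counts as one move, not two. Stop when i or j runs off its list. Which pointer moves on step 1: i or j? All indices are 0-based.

j

[i=0,j=0] 7>4 → j++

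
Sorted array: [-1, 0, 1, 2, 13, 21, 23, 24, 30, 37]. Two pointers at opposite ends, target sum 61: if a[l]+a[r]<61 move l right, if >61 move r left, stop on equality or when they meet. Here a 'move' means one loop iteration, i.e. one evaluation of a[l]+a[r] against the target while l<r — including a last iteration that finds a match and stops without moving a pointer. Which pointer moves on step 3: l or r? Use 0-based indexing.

l

l=0 r=9: -1+37=36 <61, l++
l=1 r=9: 0+37=37 <61, l++
l=2 r=9: 1+37=38 <61, l++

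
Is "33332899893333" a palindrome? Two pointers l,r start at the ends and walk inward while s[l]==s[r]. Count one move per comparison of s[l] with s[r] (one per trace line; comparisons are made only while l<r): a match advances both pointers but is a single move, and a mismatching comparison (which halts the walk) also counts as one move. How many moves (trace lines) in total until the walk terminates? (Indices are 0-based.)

l=0 r=13: '3'=='3', l++,r--
l=1 r=12: '3'=='3', l++,r--
l=2 r=11: '3'=='3', l++,r--
l=3 r=10: '3'=='3', l++,r--
l=4 r=9: '2'!='9', stop

5 moves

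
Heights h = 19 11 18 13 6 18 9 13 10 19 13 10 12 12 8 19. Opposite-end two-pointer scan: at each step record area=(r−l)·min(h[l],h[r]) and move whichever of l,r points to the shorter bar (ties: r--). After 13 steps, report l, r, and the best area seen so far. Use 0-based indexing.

[0,15] min(19,19)*15=285 best=285 * → r--
[0,14] min(19,8)*14=112 best=285 → r--
[0,13] min(19,12)*13=156 best=285 → r--
[0,12] min(19,12)*12=144 best=285 → r--
[0,11] min(19,10)*11=110 best=285 → r--
[0,10] min(19,13)*10=130 best=285 → r--
[0,9] min(19,19)*9=171 best=285 → r--
[0,8] min(19,10)*8=80 best=285 → r--
[0,7] min(19,13)*7=91 best=285 → r--
[0,6] min(19,9)*6=54 best=285 → r--
[0,5] min(19,18)*5=90 best=285 → r--
[0,4] min(19,6)*4=24 best=285 → r--
[0,3] min(19,13)*3=39 best=285 → r--

l=0, r=2, best area=285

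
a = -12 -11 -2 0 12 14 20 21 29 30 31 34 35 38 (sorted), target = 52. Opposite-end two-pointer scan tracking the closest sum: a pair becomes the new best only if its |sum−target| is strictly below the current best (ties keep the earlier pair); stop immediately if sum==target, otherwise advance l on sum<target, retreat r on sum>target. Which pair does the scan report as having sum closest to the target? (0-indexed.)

pair (14, 38) with sum 52 (|Δ|=0)

[0,13] -12+38=26 d=26 * → l++
[1,13] -11+38=27 d=25 * → l++
[2,13] -2+38=36 d=16 * → l++
[3,13] 0+38=38 d=14 * → l++
[4,13] 12+38=50 d=2 * → l++
[5,13] 14+38=52 d=0 * → stop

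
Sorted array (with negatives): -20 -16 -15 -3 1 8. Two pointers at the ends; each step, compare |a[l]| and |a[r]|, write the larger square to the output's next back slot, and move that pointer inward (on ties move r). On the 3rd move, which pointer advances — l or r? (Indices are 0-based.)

[0,5] |-20|>|8| out[5]=400 → l++
[1,5] |-16|>|8| out[4]=256 → l++
[2,5] |-15|>|8| out[3]=225 → l++

l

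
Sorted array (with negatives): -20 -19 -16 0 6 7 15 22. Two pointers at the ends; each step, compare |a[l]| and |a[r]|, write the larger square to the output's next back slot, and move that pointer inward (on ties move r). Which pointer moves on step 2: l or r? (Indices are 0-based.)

[0,7] |-20|<=|22| out[7]=484 → r--
[0,6] |-20|>|15| out[6]=400 → l++

l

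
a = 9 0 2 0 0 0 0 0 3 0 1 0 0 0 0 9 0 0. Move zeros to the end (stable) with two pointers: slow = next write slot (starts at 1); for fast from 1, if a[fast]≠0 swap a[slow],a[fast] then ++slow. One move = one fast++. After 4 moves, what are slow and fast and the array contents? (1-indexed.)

slow=3, fast=5, a=[9, 2, 0, 0, 0, 0, 0, 0, 3, 0, 1, 0, 0, 0, 0, 9, 0, 0]

slow=1 fast=1: a[fast]=9≠0 swap→a[1]=9, slow++,fast++
slow=2 fast=2: a[fast]=0, fast++
slow=2 fast=3: a[fast]=2≠0 swap→a[2]=2, slow++,fast++
slow=3 fast=4: a[fast]=0, fast++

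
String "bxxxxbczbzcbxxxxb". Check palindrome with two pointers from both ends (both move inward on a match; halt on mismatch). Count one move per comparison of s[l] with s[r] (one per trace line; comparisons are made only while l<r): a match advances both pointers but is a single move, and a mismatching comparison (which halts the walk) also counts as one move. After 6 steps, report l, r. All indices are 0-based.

l=6, r=10

l=0 r=16: 'b'=='b', l++,r--
l=1 r=15: 'x'=='x', l++,r--
l=2 r=14: 'x'=='x', l++,r--
l=3 r=13: 'x'=='x', l++,r--
l=4 r=12: 'x'=='x', l++,r--
l=5 r=11: 'b'=='b', l++,r--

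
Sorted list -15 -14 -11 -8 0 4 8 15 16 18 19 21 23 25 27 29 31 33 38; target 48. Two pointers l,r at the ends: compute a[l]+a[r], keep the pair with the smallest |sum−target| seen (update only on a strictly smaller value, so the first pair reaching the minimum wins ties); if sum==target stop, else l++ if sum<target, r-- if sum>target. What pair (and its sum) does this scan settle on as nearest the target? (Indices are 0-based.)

pair (15, 33) with sum 48 (|Δ|=0)

[0,18] -15+38=23 d=25 * → l++
[1,18] -14+38=24 d=24 * → l++
[2,18] -11+38=27 d=21 * → l++
[3,18] -8+38=30 d=18 * → l++
[4,18] 0+38=38 d=10 * → l++
[5,18] 4+38=42 d=6 * → l++
[6,18] 8+38=46 d=2 * → l++
[7,18] 15+38=53 d=5 → r--
[7,17] 15+33=48 d=0 * → stop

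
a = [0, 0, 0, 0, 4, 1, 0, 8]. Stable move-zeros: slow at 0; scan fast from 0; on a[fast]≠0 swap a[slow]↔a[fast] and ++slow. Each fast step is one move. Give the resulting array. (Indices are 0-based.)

[4, 1, 8, 0, 0, 0, 0, 0]

(s=0,f=0) a[fast]=0 → fast++
(s=0,f=1) a[fast]=0 → fast++
(s=0,f=2) a[fast]=0 → fast++
(s=0,f=3) a[fast]=0 → fast++
(s=0,f=4) a[fast]=4≠0 swap→a[0]=4 → slow++,fast++
(s=1,f=5) a[fast]=1≠0 swap→a[1]=1 → slow++,fast++
(s=2,f=6) a[fast]=0 → fast++
(s=2,f=7) a[fast]=8≠0 swap→a[2]=8 → slow++,fast++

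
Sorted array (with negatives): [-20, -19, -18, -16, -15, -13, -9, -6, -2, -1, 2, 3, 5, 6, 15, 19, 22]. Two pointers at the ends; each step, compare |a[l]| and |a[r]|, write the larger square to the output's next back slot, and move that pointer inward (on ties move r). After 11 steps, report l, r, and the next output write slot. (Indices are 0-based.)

[0,16] |-20|<=|22| out[16]=484 → r--
[0,15] |-20|>|19| out[15]=400 → l++
[1,15] |-19|<=|19| out[14]=361 → r--
[1,14] |-19|>|15| out[13]=361 → l++
[2,14] |-18|>|15| out[12]=324 → l++
[3,14] |-16|>|15| out[11]=256 → l++
[4,14] |-15|<=|15| out[10]=225 → r--
[4,13] |-15|>|6| out[9]=225 → l++
[5,13] |-13|>|6| out[8]=169 → l++
[6,13] |-9|>|6| out[7]=81 → l++
[7,13] |-6|<=|6| out[6]=36 → r--

l=7, r=12, next write slot=5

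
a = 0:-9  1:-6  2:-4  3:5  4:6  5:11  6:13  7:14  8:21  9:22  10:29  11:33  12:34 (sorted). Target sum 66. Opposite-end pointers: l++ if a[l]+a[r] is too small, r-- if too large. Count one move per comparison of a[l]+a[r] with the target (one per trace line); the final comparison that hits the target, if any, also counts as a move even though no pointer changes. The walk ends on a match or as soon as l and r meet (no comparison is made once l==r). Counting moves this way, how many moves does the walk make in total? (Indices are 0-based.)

[0,12] -9+34=25 <66 → l++
[1,12] -6+34=28 <66 → l++
[2,12] -4+34=30 <66 → l++
[3,12] 5+34=39 <66 → l++
[4,12] 6+34=40 <66 → l++
[5,12] 11+34=45 <66 → l++
[6,12] 13+34=47 <66 → l++
[7,12] 14+34=48 <66 → l++
[8,12] 21+34=55 <66 → l++
[9,12] 22+34=56 <66 → l++
[10,12] 29+34=63 <66 → l++
[11,12] 33+34=67 >66 → r--

12 moves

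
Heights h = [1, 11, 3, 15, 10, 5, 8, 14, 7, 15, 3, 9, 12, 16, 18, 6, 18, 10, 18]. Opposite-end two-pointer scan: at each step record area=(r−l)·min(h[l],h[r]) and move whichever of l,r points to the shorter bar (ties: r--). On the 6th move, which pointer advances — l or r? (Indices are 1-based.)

l

l=1 r=19: min(1,18)*18=18 best=18 *, l++
l=2 r=19: min(11,18)*17=187 best=187 *, l++
l=3 r=19: min(3,18)*16=48 best=187, l++
l=4 r=19: min(15,18)*15=225 best=225 *, l++
l=5 r=19: min(10,18)*14=140 best=225, l++
l=6 r=19: min(5,18)*13=65 best=225, l++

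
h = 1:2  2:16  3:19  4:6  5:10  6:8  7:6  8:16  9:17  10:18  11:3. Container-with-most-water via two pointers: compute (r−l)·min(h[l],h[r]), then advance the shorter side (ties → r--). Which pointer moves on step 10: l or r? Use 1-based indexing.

l=1 r=11: min(2,3)*10=20 best=20 *, l++
l=2 r=11: min(16,3)*9=27 best=27 *, r--
l=2 r=10: min(16,18)*8=128 best=128 *, l++
l=3 r=10: min(19,18)*7=126 best=128, r--
l=3 r=9: min(19,17)*6=102 best=128, r--
l=3 r=8: min(19,16)*5=80 best=128, r--
l=3 r=7: min(19,6)*4=24 best=128, r--
l=3 r=6: min(19,8)*3=24 best=128, r--
l=3 r=5: min(19,10)*2=20 best=128, r--
l=3 r=4: min(19,6)*1=6 best=128, r--

r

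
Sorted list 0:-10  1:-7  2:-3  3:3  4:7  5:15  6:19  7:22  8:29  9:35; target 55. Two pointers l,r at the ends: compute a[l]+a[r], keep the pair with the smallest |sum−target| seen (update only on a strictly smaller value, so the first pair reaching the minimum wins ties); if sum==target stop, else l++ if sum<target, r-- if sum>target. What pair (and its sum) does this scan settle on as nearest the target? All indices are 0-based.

[0,9] -10+35=25 d=30 * → l++
[1,9] -7+35=28 d=27 * → l++
[2,9] -3+35=32 d=23 * → l++
[3,9] 3+35=38 d=17 * → l++
[4,9] 7+35=42 d=13 * → l++
[5,9] 15+35=50 d=5 * → l++
[6,9] 19+35=54 d=1 * → l++
[7,9] 22+35=57 d=2 → r--
[7,8] 22+29=51 d=4 → l++

pair (19, 35) with sum 54 (|Δ|=1)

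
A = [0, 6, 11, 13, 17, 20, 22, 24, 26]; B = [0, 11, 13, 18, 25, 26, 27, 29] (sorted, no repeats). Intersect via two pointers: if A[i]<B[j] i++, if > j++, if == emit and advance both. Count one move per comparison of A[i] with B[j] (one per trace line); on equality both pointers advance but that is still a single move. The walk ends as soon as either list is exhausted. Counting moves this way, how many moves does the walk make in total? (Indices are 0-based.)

[i=0,j=0] 0==0 emit → i++,j++
[i=1,j=1] 6<11 → i++
[i=2,j=1] 11==11 emit → i++,j++
[i=3,j=2] 13==13 emit → i++,j++
[i=4,j=3] 17<18 → i++
[i=5,j=3] 20>18 → j++
[i=5,j=4] 20<25 → i++
[i=6,j=4] 22<25 → i++
[i=7,j=4] 24<25 → i++
[i=8,j=4] 26>25 → j++
[i=8,j=5] 26==26 emit → i++,j++

11 moves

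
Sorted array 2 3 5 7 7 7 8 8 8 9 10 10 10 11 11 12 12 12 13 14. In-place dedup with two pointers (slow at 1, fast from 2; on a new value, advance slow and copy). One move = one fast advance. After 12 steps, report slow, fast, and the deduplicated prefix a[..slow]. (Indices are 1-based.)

slow=7, fast=14, prefix=[2, 3, 5, 7, 8, 9, 10]

slow=1 fast=2: a[fast]=3≠a[slow]=2 write a[2]=3, slow++,fast++
slow=2 fast=3: a[fast]=5≠a[slow]=3 write a[3]=5, slow++,fast++
slow=3 fast=4: a[fast]=7≠a[slow]=5 write a[4]=7, slow++,fast++
slow=4 fast=5: a[fast]=7=a[slow] dup, fast++
slow=4 fast=6: a[fast]=7=a[slow] dup, fast++
slow=4 fast=7: a[fast]=8≠a[slow]=7 write a[5]=8, slow++,fast++
slow=5 fast=8: a[fast]=8=a[slow] dup, fast++
slow=5 fast=9: a[fast]=8=a[slow] dup, fast++
slow=5 fast=10: a[fast]=9≠a[slow]=8 write a[6]=9, slow++,fast++
slow=6 fast=11: a[fast]=10≠a[slow]=9 write a[7]=10, slow++,fast++
slow=7 fast=12: a[fast]=10=a[slow] dup, fast++
slow=7 fast=13: a[fast]=10=a[slow] dup, fast++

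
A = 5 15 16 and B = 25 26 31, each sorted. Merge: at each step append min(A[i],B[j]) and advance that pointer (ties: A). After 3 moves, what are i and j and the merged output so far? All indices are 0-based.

i=3, j=0, merged so far=[5, 15, 16]

i=0 j=0: A[i]=5<=B[j]=25 take 5, i++
i=1 j=0: A[i]=15<=B[j]=25 take 15, i++
i=2 j=0: A[i]=16<=B[j]=25 take 16, i++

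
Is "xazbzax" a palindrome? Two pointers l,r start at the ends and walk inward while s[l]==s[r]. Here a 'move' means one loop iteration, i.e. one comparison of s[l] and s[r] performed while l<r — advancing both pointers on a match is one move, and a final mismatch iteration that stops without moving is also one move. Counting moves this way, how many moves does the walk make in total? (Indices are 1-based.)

3 moves

l=1 r=7: 'x'=='x', l++,r--
l=2 r=6: 'a'=='a', l++,r--
l=3 r=5: 'z'=='z', l++,r--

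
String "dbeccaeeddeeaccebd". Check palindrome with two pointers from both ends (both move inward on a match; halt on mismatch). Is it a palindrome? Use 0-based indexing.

l=0 r=17: 'd'=='d', l++,r--
l=1 r=16: 'b'=='b', l++,r--
l=2 r=15: 'e'=='e', l++,r--
l=3 r=14: 'c'=='c', l++,r--
l=4 r=13: 'c'=='c', l++,r--
l=5 r=12: 'a'=='a', l++,r--
l=6 r=11: 'e'=='e', l++,r--
l=7 r=10: 'e'=='e', l++,r--
l=8 r=9: 'd'=='d', l++,r--

palindrome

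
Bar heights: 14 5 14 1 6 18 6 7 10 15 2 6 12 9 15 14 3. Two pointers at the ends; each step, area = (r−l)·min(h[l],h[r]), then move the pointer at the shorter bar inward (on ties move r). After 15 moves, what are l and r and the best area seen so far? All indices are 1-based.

l=6, r=7, best area=210

l=1 r=17: min(14,3)*16=48 best=48 *, r--
l=1 r=16: min(14,14)*15=210 best=210 *, r--
l=1 r=15: min(14,15)*14=196 best=210, l++
l=2 r=15: min(5,15)*13=65 best=210, l++
l=3 r=15: min(14,15)*12=168 best=210, l++
l=4 r=15: min(1,15)*11=11 best=210, l++
l=5 r=15: min(6,15)*10=60 best=210, l++
l=6 r=15: min(18,15)*9=135 best=210, r--
l=6 r=14: min(18,9)*8=72 best=210, r--
l=6 r=13: min(18,12)*7=84 best=210, r--
l=6 r=12: min(18,6)*6=36 best=210, r--
l=6 r=11: min(18,2)*5=10 best=210, r--
l=6 r=10: min(18,15)*4=60 best=210, r--
l=6 r=9: min(18,10)*3=30 best=210, r--
l=6 r=8: min(18,7)*2=14 best=210, r--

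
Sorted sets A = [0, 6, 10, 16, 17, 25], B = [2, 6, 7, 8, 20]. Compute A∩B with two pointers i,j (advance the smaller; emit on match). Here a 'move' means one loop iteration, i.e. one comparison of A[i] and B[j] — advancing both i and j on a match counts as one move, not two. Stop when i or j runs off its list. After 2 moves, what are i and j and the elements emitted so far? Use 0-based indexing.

[i=0,j=0] 0<2 → i++
[i=1,j=0] 6>2 → j++

i=1, j=1, emitted=[]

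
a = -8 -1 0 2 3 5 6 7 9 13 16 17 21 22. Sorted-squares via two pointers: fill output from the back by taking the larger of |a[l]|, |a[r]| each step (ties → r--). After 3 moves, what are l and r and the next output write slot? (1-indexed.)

l=1, r=11, next write slot=11

l=1 r=14: |-8|<=|22| out[14]=484, r--
l=1 r=13: |-8|<=|21| out[13]=441, r--
l=1 r=12: |-8|<=|17| out[12]=289, r--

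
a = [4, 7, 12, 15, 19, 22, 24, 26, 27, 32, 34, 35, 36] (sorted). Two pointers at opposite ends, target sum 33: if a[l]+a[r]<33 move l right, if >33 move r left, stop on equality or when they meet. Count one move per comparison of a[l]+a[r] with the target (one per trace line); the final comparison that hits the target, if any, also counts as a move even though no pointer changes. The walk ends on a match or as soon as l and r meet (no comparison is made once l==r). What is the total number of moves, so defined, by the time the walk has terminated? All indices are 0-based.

[0,12] 4+36=40 >33 → r--
[0,11] 4+35=39 >33 → r--
[0,10] 4+34=38 >33 → r--
[0,9] 4+32=36 >33 → r--
[0,8] 4+27=31 <33 → l++
[1,8] 7+27=34 >33 → r--
[1,7] 7+26=33 → found

7 moves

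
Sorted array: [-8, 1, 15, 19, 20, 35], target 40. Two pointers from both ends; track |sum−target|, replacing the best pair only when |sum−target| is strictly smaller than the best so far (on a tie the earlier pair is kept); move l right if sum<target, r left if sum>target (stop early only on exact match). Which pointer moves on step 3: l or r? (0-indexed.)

[0,5] -8+35=27 d=13 * → l++
[1,5] 1+35=36 d=4 * → l++
[2,5] 15+35=50 d=10 → r--

r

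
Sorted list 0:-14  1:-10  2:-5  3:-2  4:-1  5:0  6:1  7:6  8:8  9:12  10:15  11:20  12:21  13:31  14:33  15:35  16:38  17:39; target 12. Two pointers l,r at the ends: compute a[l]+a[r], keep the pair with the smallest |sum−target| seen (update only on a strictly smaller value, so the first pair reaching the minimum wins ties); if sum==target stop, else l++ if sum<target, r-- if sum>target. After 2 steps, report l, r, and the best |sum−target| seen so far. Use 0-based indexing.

l=0 r=17: -14+39=25 d=13 *, r--
l=0 r=16: -14+38=24 d=12 *, r--

l=0, r=15, best |Δ|=12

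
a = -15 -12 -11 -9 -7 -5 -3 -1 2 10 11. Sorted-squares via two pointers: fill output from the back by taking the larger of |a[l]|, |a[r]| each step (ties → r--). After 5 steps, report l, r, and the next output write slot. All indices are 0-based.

l=0 r=10: |-15|>|11| out[10]=225, l++
l=1 r=10: |-12|>|11| out[9]=144, l++
l=2 r=10: |-11|<=|11| out[8]=121, r--
l=2 r=9: |-11|>|10| out[7]=121, l++
l=3 r=9: |-9|<=|10| out[6]=100, r--

l=3, r=8, next write slot=5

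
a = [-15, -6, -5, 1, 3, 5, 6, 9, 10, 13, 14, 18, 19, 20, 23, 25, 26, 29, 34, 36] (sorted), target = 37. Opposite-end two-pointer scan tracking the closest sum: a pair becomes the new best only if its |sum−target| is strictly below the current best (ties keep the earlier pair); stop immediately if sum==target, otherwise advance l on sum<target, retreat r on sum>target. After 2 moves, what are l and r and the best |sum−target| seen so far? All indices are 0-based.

l=2, r=19, best |Δ|=7

l=0 r=19: -15+36=21 d=16 *, l++
l=1 r=19: -6+36=30 d=7 *, l++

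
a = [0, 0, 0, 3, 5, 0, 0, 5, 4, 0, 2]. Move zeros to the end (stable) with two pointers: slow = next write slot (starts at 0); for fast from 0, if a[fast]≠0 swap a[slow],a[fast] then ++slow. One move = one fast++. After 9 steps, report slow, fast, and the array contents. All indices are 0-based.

slow=4, fast=9, a=[3, 5, 5, 4, 0, 0, 0, 0, 0, 0, 2]

slow=0 fast=0: a[fast]=0, fast++
slow=0 fast=1: a[fast]=0, fast++
slow=0 fast=2: a[fast]=0, fast++
slow=0 fast=3: a[fast]=3≠0 swap→a[0]=3, slow++,fast++
slow=1 fast=4: a[fast]=5≠0 swap→a[1]=5, slow++,fast++
slow=2 fast=5: a[fast]=0, fast++
slow=2 fast=6: a[fast]=0, fast++
slow=2 fast=7: a[fast]=5≠0 swap→a[2]=5, slow++,fast++
slow=3 fast=8: a[fast]=4≠0 swap→a[3]=4, slow++,fast++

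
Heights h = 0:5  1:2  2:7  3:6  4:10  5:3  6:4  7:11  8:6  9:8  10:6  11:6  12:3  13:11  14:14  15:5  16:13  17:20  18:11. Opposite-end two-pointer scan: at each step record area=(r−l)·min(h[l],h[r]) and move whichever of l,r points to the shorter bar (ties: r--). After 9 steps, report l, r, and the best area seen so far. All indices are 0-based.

l=8, r=17, best area=140

[0,18] min(5,11)*18=90 best=90 * → l++
[1,18] min(2,11)*17=34 best=90 → l++
[2,18] min(7,11)*16=112 best=112 * → l++
[3,18] min(6,11)*15=90 best=112 → l++
[4,18] min(10,11)*14=140 best=140 * → l++
[5,18] min(3,11)*13=39 best=140 → l++
[6,18] min(4,11)*12=48 best=140 → l++
[7,18] min(11,11)*11=121 best=140 → r--
[7,17] min(11,20)*10=110 best=140 → l++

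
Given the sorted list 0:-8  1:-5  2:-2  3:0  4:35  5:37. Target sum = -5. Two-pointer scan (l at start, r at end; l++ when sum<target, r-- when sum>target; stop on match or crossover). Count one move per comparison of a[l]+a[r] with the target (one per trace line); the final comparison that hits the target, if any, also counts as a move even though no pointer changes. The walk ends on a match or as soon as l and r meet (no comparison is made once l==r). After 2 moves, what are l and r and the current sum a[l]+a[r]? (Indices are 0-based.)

l=0, r=3, sum=-8

[0,5] -8+37=29 >-5 → r--
[0,4] -8+35=27 >-5 → r--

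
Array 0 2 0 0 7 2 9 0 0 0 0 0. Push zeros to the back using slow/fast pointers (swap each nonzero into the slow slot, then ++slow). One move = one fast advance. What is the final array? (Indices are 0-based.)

(s=0,f=0) a[fast]=0 → fast++
(s=0,f=1) a[fast]=2≠0 swap→a[0]=2 → slow++,fast++
(s=1,f=2) a[fast]=0 → fast++
(s=1,f=3) a[fast]=0 → fast++
(s=1,f=4) a[fast]=7≠0 swap→a[1]=7 → slow++,fast++
(s=2,f=5) a[fast]=2≠0 swap→a[2]=2 → slow++,fast++
(s=3,f=6) a[fast]=9≠0 swap→a[3]=9 → slow++,fast++
(s=4,f=7) a[fast]=0 → fast++
(s=4,f=8) a[fast]=0 → fast++
(s=4,f=9) a[fast]=0 → fast++
(s=4,f=10) a[fast]=0 → fast++
(s=4,f=11) a[fast]=0 → fast++

[2, 7, 2, 9, 0, 0, 0, 0, 0, 0, 0, 0]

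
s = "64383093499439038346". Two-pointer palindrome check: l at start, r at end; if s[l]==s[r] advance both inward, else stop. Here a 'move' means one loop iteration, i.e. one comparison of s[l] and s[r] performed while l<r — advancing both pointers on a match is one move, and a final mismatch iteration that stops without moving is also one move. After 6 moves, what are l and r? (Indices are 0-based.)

[0,19] '6'=='6' → l++,r--
[1,18] '4'=='4' → l++,r--
[2,17] '3'=='3' → l++,r--
[3,16] '8'=='8' → l++,r--
[4,15] '3'=='3' → l++,r--
[5,14] '0'=='0' → l++,r--

l=6, r=13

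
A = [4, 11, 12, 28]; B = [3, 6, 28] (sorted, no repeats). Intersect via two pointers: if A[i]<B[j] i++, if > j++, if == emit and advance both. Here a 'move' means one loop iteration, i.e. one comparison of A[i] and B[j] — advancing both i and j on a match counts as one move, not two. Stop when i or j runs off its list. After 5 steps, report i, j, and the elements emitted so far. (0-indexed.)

i=0 j=0: 4>3, j++
i=0 j=1: 4<6, i++
i=1 j=1: 11>6, j++
i=1 j=2: 11<28, i++
i=2 j=2: 12<28, i++

i=3, j=2, emitted=[]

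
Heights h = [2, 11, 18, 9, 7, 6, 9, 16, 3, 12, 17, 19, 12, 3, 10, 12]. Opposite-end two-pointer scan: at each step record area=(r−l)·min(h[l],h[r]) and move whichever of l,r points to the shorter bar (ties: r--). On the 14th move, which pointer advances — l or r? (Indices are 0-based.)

l

l=0 r=15: min(2,12)*15=30 best=30 *, l++
l=1 r=15: min(11,12)*14=154 best=154 *, l++
l=2 r=15: min(18,12)*13=156 best=156 *, r--
l=2 r=14: min(18,10)*12=120 best=156, r--
l=2 r=13: min(18,3)*11=33 best=156, r--
l=2 r=12: min(18,12)*10=120 best=156, r--
l=2 r=11: min(18,19)*9=162 best=162 *, l++
l=3 r=11: min(9,19)*8=72 best=162, l++
l=4 r=11: min(7,19)*7=49 best=162, l++
l=5 r=11: min(6,19)*6=36 best=162, l++
l=6 r=11: min(9,19)*5=45 best=162, l++
l=7 r=11: min(16,19)*4=64 best=162, l++
l=8 r=11: min(3,19)*3=9 best=162, l++
l=9 r=11: min(12,19)*2=24 best=162, l++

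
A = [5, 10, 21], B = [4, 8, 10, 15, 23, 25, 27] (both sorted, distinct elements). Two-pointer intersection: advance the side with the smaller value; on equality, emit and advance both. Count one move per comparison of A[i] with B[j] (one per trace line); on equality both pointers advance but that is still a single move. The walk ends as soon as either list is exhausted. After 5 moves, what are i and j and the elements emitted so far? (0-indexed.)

i=0 j=0: 5>4, j++
i=0 j=1: 5<8, i++
i=1 j=1: 10>8, j++
i=1 j=2: 10==10 emit, i++,j++
i=2 j=3: 21>15, j++

i=2, j=4, emitted=[10]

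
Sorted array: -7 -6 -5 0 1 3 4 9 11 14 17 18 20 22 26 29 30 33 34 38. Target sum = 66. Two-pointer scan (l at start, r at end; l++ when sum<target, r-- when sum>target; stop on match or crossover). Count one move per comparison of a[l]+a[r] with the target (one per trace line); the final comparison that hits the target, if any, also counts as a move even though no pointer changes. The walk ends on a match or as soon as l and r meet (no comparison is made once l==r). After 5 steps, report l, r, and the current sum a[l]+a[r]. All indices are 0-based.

l=0 r=19: -7+38=31 <66, l++
l=1 r=19: -6+38=32 <66, l++
l=2 r=19: -5+38=33 <66, l++
l=3 r=19: 0+38=38 <66, l++
l=4 r=19: 1+38=39 <66, l++

l=5, r=19, sum=41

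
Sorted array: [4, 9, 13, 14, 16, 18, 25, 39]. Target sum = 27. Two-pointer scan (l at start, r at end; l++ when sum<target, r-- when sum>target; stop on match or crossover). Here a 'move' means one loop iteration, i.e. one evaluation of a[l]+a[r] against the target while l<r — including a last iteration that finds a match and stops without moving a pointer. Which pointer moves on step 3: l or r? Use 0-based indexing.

l

l=0 r=7: 4+39=43 >27, r--
l=0 r=6: 4+25=29 >27, r--
l=0 r=5: 4+18=22 <27, l++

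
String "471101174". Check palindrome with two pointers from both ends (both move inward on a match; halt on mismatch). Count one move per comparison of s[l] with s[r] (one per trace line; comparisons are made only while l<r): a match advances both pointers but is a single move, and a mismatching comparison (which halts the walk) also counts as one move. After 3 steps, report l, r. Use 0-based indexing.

l=0 r=8: '4'=='4', l++,r--
l=1 r=7: '7'=='7', l++,r--
l=2 r=6: '1'=='1', l++,r--

l=3, r=5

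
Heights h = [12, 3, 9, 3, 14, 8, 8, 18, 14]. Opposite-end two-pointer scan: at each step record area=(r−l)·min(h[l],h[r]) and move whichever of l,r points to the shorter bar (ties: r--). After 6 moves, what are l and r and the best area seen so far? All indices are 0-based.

[0,8] min(12,14)*8=96 best=96 * → l++
[1,8] min(3,14)*7=21 best=96 → l++
[2,8] min(9,14)*6=54 best=96 → l++
[3,8] min(3,14)*5=15 best=96 → l++
[4,8] min(14,14)*4=56 best=96 → r--
[4,7] min(14,18)*3=42 best=96 → l++

l=5, r=7, best area=96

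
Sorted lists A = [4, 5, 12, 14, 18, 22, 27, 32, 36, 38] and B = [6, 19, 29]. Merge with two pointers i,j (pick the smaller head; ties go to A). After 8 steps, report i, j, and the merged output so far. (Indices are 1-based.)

i=7, j=3, merged so far=[4, 5, 6, 12, 14, 18, 19, 22]

[i=1,j=1] A[i]=4<=B[j]=6 take 4 → i++
[i=2,j=1] A[i]=5<=B[j]=6 take 5 → i++
[i=3,j=1] A[i]=12>B[j]=6 take 6 → j++
[i=3,j=2] A[i]=12<=B[j]=19 take 12 → i++
[i=4,j=2] A[i]=14<=B[j]=19 take 14 → i++
[i=5,j=2] A[i]=18<=B[j]=19 take 18 → i++
[i=6,j=2] A[i]=22>B[j]=19 take 19 → j++
[i=6,j=3] A[i]=22<=B[j]=29 take 22 → i++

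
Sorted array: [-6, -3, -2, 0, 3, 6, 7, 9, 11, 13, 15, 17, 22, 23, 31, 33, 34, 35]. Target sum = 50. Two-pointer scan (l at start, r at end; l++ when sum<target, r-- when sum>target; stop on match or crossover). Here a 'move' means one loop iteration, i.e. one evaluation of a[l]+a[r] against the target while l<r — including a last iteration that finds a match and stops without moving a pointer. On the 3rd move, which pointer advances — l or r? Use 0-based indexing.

l

l=0 r=17: -6+35=29 <50, l++
l=1 r=17: -3+35=32 <50, l++
l=2 r=17: -2+35=33 <50, l++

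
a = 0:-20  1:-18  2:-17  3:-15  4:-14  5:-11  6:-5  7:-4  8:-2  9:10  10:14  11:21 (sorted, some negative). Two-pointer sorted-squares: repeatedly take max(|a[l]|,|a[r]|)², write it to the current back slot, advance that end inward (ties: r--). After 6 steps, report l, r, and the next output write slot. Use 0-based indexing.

l=4, r=9, next write slot=5

[0,11] |-20|<=|21| out[11]=441 → r--
[0,10] |-20|>|14| out[10]=400 → l++
[1,10] |-18|>|14| out[9]=324 → l++
[2,10] |-17|>|14| out[8]=289 → l++
[3,10] |-15|>|14| out[7]=225 → l++
[4,10] |-14|<=|14| out[6]=196 → r--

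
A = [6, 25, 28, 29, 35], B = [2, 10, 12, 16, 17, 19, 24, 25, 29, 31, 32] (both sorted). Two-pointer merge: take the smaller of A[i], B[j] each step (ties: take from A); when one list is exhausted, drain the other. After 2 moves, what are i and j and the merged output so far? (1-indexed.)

[i=1,j=1] A[i]=6>B[j]=2 take 2 → j++
[i=1,j=2] A[i]=6<=B[j]=10 take 6 → i++

i=2, j=2, merged so far=[2, 6]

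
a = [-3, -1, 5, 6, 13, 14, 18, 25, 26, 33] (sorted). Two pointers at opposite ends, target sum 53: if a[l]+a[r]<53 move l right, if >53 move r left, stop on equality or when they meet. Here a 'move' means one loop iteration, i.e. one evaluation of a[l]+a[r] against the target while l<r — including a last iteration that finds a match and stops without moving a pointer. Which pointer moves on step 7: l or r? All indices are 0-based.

[0,9] -3+33=30 <53 → l++
[1,9] -1+33=32 <53 → l++
[2,9] 5+33=38 <53 → l++
[3,9] 6+33=39 <53 → l++
[4,9] 13+33=46 <53 → l++
[5,9] 14+33=47 <53 → l++
[6,9] 18+33=51 <53 → l++

l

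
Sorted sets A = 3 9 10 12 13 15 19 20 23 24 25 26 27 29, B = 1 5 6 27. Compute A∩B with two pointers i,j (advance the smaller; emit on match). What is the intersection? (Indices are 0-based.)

intersection = [27]

[i=0,j=0] 3>1 → j++
[i=0,j=1] 3<5 → i++
[i=1,j=1] 9>5 → j++
[i=1,j=2] 9>6 → j++
[i=1,j=3] 9<27 → i++
[i=2,j=3] 10<27 → i++
[i=3,j=3] 12<27 → i++
[i=4,j=3] 13<27 → i++
[i=5,j=3] 15<27 → i++
[i=6,j=3] 19<27 → i++
[i=7,j=3] 20<27 → i++
[i=8,j=3] 23<27 → i++
[i=9,j=3] 24<27 → i++
[i=10,j=3] 25<27 → i++
[i=11,j=3] 26<27 → i++
[i=12,j=3] 27==27 emit → i++,j++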